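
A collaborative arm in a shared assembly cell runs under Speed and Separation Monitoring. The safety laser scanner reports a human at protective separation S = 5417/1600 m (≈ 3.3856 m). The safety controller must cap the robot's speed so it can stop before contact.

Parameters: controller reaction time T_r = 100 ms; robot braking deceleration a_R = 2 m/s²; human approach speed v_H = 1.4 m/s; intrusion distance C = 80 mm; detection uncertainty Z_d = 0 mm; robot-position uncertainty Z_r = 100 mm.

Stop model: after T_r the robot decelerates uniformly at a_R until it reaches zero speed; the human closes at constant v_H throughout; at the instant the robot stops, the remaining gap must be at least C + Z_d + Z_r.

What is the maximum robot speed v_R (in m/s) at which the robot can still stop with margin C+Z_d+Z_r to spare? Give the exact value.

at the boundary: (1/4)·v² + (4/5)·v + (-981/320) = 0
  disc = (4/5)² − 4·(1/4)·(-981/320) = 5929/1600 ; √disc = 77/40
  v_R = (−(4/5) + 77/40) / (2·(1/4)) = 9/4 m/s
check:
T_s = v_R/a_R = (9/4)/2 = 1.1250 s
robot in T_r: 2.2500·0.1000 = 0.2250 m
braking distance = 2.2500²/(2·2.0000) = 1.2656 m
human over T_r+T_s: 1.4000·(0.1000+1.1250) = 1.7150 m
residual clearance needed = 0.0800+0.0000+0.1000 = 0.1800 m
sum ≈ 0.2250+1.2656+1.7150+0.1800 ≈ 3.3856 m = S ✓

v_R_max = 9/4 m/s = 2.2500 m/s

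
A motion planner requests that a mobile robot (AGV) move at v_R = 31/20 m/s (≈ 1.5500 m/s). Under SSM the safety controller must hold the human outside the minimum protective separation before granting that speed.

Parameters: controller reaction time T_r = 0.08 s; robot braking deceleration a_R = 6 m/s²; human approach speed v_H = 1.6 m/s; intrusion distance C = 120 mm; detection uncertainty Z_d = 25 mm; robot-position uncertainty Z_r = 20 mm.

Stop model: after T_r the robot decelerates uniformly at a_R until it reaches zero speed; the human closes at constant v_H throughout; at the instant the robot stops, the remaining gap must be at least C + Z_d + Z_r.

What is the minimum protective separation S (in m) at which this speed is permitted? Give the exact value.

S_min = 24733/24000 m = 1.0305 m

stop time T_s = (31/20)/6 = 0.2583 s
robot covers v_R·T_r = 1.5500·0.0800 = 0.1240 m before braking
robot covers 1.5500·0.2583 − ½·6.0000·0.2583² = 0.2002 m while stopping
human closes 1.6000·0.3383 = 0.5413 m
margins: 0.1200+0.0250+0.0200 = 0.1650 m
S_min ≈ 0.1240+0.2002+0.5413+0.1650  ⇒  S_min = 24733/24000 m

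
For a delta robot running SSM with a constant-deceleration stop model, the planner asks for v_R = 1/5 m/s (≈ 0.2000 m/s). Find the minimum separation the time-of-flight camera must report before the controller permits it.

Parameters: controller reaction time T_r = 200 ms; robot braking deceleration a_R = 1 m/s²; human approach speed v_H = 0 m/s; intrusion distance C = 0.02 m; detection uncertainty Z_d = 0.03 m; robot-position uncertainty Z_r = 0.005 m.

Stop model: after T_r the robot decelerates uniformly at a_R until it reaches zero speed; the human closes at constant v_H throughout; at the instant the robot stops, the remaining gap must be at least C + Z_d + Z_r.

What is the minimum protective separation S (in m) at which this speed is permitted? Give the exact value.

S_min = 23/200 m = 0.1150 m

T_s = v_R/a_R = (1/5)/1 = 0.2000 s
robot in T_r: 0.2000·0.2000 = 0.0400 m
braking distance = 0.2000²/(2·1.0000) = 0.0200 m
human closes 0.0000·0.4000 = 0.0000 m
C+Z_d+Z_r = 0.0200+0.0300+0.0050 = 0.0550 m
S_min ≈ 0.0400+0.0200+0.0000+0.0550  ⇒  S_min = 23/200 m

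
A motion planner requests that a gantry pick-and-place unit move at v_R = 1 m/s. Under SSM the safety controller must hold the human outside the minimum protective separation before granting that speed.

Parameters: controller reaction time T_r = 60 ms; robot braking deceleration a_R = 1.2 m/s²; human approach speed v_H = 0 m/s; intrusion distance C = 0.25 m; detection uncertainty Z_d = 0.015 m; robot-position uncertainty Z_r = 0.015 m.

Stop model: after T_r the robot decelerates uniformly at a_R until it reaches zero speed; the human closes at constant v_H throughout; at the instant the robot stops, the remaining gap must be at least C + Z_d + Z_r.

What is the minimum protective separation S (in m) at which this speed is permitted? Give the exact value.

S_min = 227/300 m = 0.7567 m

stop time T_s = 1/(6/5) = 0.8333 s
reaction-phase robot travel = 1.0000·0.0600 = 0.0600 m
robot covers 1.0000·0.8333 − ½·1.2000·0.8333² = 0.4167 m while stopping
person approaches 0.0000·(0.0600+0.8333) = 0.0000 m
residual clearance needed = 0.2500+0.0150+0.0150 = 0.2800 m
S_min ≈ 0.0600+0.4167+0.0000+0.2800  ⇒  S_min = 227/300 m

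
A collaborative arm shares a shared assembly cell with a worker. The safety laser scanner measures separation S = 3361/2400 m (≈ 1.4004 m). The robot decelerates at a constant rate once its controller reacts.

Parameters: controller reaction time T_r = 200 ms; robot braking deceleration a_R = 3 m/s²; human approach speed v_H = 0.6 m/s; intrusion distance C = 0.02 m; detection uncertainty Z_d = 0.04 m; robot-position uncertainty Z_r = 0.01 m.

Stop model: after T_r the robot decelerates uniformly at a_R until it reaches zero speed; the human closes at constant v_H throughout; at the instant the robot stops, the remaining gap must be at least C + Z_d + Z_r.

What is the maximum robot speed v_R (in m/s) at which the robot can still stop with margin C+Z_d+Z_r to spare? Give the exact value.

at the boundary: (1/6)·v² + (2/5)·v + (-581/480) = 0
  disc = (2/5)² − 4·(1/6)·(-581/480) = 3481/3600 ; √disc = 59/60
  v_R = (−(2/5) + 59/60) / (2·(1/6)) = 7/4 m/s
check:
T_s = v_R/a_R = (7/4)/3 = 0.5833 s
robot covers v_R·T_r = 1.7500·0.2000 = 0.3500 m before braking
robot under decel: 1.7500²/(2·3.0000) = 0.5104 m
human closes 0.6000·0.7833 = 0.4700 m
residual clearance needed = 0.0200+0.0400+0.0100 = 0.0700 m
sum ≈ 0.3500+0.5104+0.4700+0.0700 ≈ 1.4004 m = S ✓

v_R_max = 7/4 m/s = 1.7500 m/s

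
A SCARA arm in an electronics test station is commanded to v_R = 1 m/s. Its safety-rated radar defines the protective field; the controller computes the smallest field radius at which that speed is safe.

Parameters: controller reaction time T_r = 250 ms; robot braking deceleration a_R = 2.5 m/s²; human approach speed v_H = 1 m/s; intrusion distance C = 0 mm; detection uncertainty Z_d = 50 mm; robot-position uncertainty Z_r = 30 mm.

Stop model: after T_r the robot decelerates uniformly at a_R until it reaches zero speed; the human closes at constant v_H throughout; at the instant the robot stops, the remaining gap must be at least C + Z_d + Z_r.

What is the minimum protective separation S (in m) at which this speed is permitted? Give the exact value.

stop time T_s = 1/(5/2) = 0.4000 s
robot in T_r: 1.0000·0.2500 = 0.2500 m
robot covers 1.0000·0.4000 − ½·2.5000·0.4000² = 0.2000 m while stopping
human over T_r+T_s: 1.0000·(0.2500+0.4000) = 0.6500 m
residual clearance needed = 0.0000+0.0500+0.0300 = 0.0800 m
S_min ≈ 0.2500+0.2000+0.6500+0.0800  ⇒  S_min = 59/50 m

S_min = 59/50 m = 1.1800 m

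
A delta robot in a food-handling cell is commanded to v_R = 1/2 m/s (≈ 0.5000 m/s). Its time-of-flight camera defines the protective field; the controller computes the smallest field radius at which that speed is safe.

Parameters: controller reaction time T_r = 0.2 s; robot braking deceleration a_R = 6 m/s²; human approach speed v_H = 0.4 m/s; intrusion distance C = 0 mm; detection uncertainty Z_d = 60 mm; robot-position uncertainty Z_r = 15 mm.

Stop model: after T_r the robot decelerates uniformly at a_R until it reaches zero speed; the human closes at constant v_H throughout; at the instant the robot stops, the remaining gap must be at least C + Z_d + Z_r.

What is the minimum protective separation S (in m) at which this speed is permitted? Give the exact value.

braking lasts T_s = (1/2)/6 = 0.0833 s
robot in T_r: 0.5000·0.2000 = 0.1000 m
robot under decel: 0.5000²/(2·6.0000) = 0.0208 m
human closes 0.4000·0.2833 = 0.1133 m
residual clearance needed = 0.0000+0.0600+0.0150 = 0.0750 m
S_min ≈ 0.1000+0.0208+0.1133+0.0750  ⇒  S_min = 371/1200 m

S_min = 371/1200 m = 0.3092 m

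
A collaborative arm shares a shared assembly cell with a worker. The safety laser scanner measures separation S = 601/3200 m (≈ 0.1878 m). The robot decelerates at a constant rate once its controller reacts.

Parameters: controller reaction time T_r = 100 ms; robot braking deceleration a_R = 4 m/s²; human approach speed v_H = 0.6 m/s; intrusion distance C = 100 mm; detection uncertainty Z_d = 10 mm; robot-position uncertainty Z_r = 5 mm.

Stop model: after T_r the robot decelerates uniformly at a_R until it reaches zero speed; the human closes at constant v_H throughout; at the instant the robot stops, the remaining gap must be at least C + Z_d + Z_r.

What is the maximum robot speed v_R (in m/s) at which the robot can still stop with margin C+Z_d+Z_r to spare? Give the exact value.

collect terms ⇒ (1/8)·v_R² + (1/4)·v_R + (-41/3200) = 0
  disc = (1/4)² − 4·(1/8)·(-41/3200) = 441/6400 ; √disc = 21/80
  v_R = (−(1/4) + 21/80) / (2·(1/8)) = 1/20 m/s
check:
T_s = v_R/a_R = (1/20)/4 = 0.0125 s
robot covers v_R·T_r = 0.0500·0.1000 = 0.0050 m before braking
robot covers 0.0500·0.0125 − ½·4.0000·0.0125² = 0.0003 m while stopping
human closes 0.6000·0.1125 = 0.0675 m
residual clearance needed = 0.1000+0.0100+0.0050 = 0.1150 m
sum ≈ 0.0050+0.0003+0.0675+0.1150 ≈ 0.1878 m = S ✓

v_R_max = 1/20 m/s = 0.0500 m/s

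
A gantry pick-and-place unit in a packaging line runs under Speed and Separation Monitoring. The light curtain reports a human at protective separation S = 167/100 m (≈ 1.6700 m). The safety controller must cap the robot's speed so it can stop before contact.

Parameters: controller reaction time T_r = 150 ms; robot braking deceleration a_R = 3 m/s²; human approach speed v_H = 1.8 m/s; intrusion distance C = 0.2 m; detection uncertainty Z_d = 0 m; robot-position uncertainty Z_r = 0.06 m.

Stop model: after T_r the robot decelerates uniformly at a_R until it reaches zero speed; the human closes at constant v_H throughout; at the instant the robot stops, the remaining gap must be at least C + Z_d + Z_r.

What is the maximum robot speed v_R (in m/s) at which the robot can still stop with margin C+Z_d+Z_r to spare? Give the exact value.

at the boundary: (1/6)·v² + (3/4)·v + (-57/50) = 0
  disc = (3/4)² − 4·(1/6)·(-57/50) = 529/400 ; √disc = 23/20
  v_R = (−(3/4) + 23/20) / (2·(1/6)) = 6/5 m/s
check:
stop time T_s = (6/5)/3 = 0.4000 s
reaction-phase robot travel = 1.2000·0.1500 = 0.1800 m
braking distance = 1.2000²/(2·3.0000) = 0.2400 m
human closes 1.8000·0.5500 = 0.9900 m
margins: 0.2000+0.0000+0.0600 = 0.2600 m
sum ≈ 0.1800+0.2400+0.9900+0.2600 ≈ 1.6700 m = S ✓

v_R_max = 6/5 m/s = 1.2000 m/s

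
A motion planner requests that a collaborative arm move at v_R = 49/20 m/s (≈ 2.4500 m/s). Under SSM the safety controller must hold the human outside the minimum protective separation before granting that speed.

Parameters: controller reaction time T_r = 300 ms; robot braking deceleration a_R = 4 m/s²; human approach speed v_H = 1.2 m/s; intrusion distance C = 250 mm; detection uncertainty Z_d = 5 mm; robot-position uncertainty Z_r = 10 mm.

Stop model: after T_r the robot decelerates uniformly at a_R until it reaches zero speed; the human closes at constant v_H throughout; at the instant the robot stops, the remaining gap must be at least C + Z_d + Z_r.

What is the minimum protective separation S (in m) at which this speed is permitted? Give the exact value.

S_min = 1821/640 m = 2.8453 m

stop time T_s = (49/20)/4 = 0.6125 s
robot covers v_R·T_r = 2.4500·0.3000 = 0.7350 m before braking
robot covers 2.4500·0.6125 − ½·4.0000·0.6125² = 0.7503 m while stopping
human closes 1.2000·0.9125 = 1.0950 m
margins: 0.2500+0.0050+0.0100 = 0.2650 m
S_min ≈ 0.7350+0.7503+1.0950+0.2650  ⇒  S_min = 1821/640 m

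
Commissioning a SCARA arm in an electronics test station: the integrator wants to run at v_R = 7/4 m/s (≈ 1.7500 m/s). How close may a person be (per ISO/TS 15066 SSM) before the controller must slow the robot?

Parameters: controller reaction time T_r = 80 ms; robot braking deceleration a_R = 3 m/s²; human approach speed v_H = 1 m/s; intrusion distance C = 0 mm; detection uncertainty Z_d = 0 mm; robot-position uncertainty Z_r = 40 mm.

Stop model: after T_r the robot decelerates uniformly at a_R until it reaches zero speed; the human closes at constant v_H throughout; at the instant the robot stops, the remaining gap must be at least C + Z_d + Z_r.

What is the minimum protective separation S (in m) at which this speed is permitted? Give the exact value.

T_s = v_R/a_R = (7/4)/3 = 0.5833 s
reaction-phase robot travel = 1.7500·0.0800 = 0.1400 m
braking distance = 1.7500²/(2·3.0000) = 0.5104 m
person approaches 1.0000·(0.0800+0.5833) = 0.6633 m
margins: 0.0000+0.0000+0.0400 = 0.0400 m
S_min ≈ 0.1400+0.5104+0.6633+0.0400  ⇒  S_min = 1083/800 m

S_min = 1083/800 m = 1.3538 m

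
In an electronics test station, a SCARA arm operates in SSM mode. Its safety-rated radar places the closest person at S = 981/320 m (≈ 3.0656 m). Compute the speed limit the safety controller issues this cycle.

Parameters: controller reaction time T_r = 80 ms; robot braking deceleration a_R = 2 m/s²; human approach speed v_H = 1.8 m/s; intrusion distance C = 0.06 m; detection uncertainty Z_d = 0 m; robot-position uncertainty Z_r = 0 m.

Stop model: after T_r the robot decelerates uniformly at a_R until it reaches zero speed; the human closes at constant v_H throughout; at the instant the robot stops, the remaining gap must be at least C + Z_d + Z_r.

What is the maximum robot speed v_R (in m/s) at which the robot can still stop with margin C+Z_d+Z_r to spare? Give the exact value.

collect terms ⇒ (1/4)·v_R² + (49/50)·v_R + (-22893/8000) = 0
  disc = (49/50)² − 4·(1/4)·(-22893/8000) = 152881/40000 ; √disc = 391/200
  v_R = (−(49/50) + 391/200) / (2·(1/4)) = 39/20 m/s
check:
stop time T_s = (39/20)/2 = 0.9750 s
robot in T_r: 1.9500·0.0800 = 0.1560 m
robot under decel: 1.9500²/(2·2.0000) = 0.9506 m
human closes 1.8000·1.0550 = 1.8990 m
margins: 0.0600+0.0000+0.0000 = 0.0600 m
sum ≈ 0.1560+0.9506+1.8990+0.0600 ≈ 3.0656 m = S ✓

v_R_max = 39/20 m/s = 1.9500 m/s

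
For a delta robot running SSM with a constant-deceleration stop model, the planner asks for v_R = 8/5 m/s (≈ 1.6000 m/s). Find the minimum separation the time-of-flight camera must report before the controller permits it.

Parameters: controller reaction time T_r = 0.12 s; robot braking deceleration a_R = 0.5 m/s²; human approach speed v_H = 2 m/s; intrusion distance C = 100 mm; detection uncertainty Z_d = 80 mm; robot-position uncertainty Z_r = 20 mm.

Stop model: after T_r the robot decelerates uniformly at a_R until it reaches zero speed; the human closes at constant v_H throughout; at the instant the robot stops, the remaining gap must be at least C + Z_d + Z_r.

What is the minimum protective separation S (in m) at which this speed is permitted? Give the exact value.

stop time T_s = (8/5)/(1/2) = 3.2000 s
robot covers v_R·T_r = 1.6000·0.1200 = 0.1920 m before braking
robot covers 1.6000·3.2000 − ½·0.5000·3.2000² = 2.5600 m while stopping
human closes 2.0000·3.3200 = 6.6400 m
C+Z_d+Z_r = 0.1000+0.0800+0.0200 = 0.2000 m
S_min ≈ 0.1920+2.5600+6.6400+0.2000  ⇒  S_min = 1199/125 m

S_min = 1199/125 m = 9.5920 m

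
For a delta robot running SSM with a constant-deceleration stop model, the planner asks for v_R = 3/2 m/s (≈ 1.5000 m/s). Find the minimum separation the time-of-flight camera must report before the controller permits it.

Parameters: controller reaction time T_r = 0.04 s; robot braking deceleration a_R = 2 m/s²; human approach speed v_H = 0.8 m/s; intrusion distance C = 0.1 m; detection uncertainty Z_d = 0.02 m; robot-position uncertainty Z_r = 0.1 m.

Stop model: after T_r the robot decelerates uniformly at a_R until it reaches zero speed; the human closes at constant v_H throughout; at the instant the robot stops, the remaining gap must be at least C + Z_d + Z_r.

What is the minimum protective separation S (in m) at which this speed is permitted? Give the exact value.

S_min = 2949/2000 m = 1.4745 m

T_s = v_R/a_R = (3/2)/2 = 0.7500 s
robot in T_r: 1.5000·0.0400 = 0.0600 m
robot covers 1.5000·0.7500 − ½·2.0000·0.7500² = 0.5625 m while stopping
human closes 0.8000·0.7900 = 0.6320 m
C+Z_d+Z_r = 0.1000+0.0200+0.1000 = 0.2200 m
S_min ≈ 0.0600+0.5625+0.6320+0.2200  ⇒  S_min = 2949/2000 m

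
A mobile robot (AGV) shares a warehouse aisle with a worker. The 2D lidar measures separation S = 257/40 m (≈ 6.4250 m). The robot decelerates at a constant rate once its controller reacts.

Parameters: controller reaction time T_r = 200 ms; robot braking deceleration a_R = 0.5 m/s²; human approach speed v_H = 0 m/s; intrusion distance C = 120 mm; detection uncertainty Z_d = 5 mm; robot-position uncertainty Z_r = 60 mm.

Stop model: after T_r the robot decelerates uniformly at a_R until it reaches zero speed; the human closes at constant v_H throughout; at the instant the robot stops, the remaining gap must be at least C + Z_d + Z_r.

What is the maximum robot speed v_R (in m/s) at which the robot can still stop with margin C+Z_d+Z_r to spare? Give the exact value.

quadratic (1)·v² + (1/5)·v + (-156/25) = 0
  disc = (1/5)² − 4·(1)·(-156/25) = 25 ; √disc = 5
  v_R = (−(1/5) + 5) / (2·(1)) = 12/5 m/s
check:
T_s = v_R/a_R = (12/5)/(1/2) = 4.8000 s
robot covers v_R·T_r = 2.4000·0.2000 = 0.4800 m before braking
robot covers 2.4000·4.8000 − ½·0.5000·4.8000² = 5.7600 m while stopping
person approaches 0.0000·(0.2000+4.8000) = 0.0000 m
residual clearance needed = 0.1200+0.0050+0.0600 = 0.1850 m
sum ≈ 0.4800+5.7600+0.0000+0.1850 ≈ 6.4250 m = S ✓

v_R_max = 12/5 m/s = 2.4000 m/s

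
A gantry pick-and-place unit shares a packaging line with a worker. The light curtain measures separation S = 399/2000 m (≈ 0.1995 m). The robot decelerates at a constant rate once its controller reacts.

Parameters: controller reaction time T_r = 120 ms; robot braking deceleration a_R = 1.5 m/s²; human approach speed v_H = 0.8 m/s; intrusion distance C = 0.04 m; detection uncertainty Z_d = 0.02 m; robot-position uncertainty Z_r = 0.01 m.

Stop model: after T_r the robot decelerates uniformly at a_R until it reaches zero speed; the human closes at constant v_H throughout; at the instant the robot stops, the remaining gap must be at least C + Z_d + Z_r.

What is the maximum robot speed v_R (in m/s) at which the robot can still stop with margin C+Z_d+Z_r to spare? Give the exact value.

at the boundary: (1/3)·v² + (49/75)·v + (-67/2000) = 0
  disc = (49/75)² − 4·(1/3)·(-67/2000) = 10609/22500 ; √disc = 103/150
  v_R = (−(49/75) + 103/150) / (2·(1/3)) = 1/20 m/s
check:
braking lasts T_s = (1/20)/(3/2) = 0.0333 s
robot covers v_R·T_r = 0.0500·0.1200 = 0.0060 m before braking
braking distance = 0.0500²/(2·1.5000) = 0.0008 m
human over T_r+T_s: 0.8000·(0.1200+0.0333) = 0.1227 m
residual clearance needed = 0.0400+0.0200+0.0100 = 0.0700 m
sum ≈ 0.0060+0.0008+0.1227+0.0700 ≈ 0.1995 m = S ✓

v_R_max = 1/20 m/s = 0.0500 m/s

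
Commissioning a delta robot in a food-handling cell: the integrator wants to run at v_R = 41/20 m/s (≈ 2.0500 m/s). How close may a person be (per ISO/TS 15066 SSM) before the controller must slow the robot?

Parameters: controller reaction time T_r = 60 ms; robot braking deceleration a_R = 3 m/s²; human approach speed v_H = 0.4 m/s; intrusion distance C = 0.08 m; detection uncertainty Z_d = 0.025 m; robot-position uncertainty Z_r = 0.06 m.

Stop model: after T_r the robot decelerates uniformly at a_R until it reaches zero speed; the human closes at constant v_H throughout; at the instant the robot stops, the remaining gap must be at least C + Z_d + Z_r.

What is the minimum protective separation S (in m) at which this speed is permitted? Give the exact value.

S_min = 5143/4000 m = 1.2857 m

braking lasts T_s = (41/20)/3 = 0.6833 s
reaction-phase robot travel = 2.0500·0.0600 = 0.1230 m
robot covers 2.0500·0.6833 − ½·3.0000·0.6833² = 0.7004 m while stopping
human over T_r+T_s: 0.4000·(0.0600+0.6833) = 0.2973 m
residual clearance needed = 0.0800+0.0250+0.0600 = 0.1650 m
S_min ≈ 0.1230+0.7004+0.2973+0.1650  ⇒  S_min = 5143/4000 m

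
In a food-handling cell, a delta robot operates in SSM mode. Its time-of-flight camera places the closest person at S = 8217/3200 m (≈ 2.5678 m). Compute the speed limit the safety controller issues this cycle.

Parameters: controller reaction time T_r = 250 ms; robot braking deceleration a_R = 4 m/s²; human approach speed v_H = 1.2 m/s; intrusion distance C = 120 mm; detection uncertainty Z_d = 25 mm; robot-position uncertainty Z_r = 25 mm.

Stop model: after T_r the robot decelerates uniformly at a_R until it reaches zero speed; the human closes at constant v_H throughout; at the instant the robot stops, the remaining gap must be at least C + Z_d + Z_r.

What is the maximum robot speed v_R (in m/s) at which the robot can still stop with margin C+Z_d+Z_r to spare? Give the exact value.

collect terms ⇒ (1/8)·v_R² + (11/20)·v_R + (-6713/3200) = 0
  disc = (11/20)² − 4·(1/8)·(-6713/3200) = 8649/6400 ; √disc = 93/80
  v_R = (−(11/20) + 93/80) / (2·(1/8)) = 49/20 m/s
check:
T_s = v_R/a_R = (49/20)/4 = 0.6125 s
robot covers v_R·T_r = 2.4500·0.2500 = 0.6125 m before braking
robot covers 2.4500·0.6125 − ½·4.0000·0.6125² = 0.7503 m while stopping
human over T_r+T_s: 1.2000·(0.2500+0.6125) = 1.0350 m
margins: 0.1200+0.0250+0.0250 = 0.1700 m
sum ≈ 0.6125+0.7503+1.0350+0.1700 ≈ 2.5678 m = S ✓

v_R_max = 49/20 m/s = 2.4500 m/s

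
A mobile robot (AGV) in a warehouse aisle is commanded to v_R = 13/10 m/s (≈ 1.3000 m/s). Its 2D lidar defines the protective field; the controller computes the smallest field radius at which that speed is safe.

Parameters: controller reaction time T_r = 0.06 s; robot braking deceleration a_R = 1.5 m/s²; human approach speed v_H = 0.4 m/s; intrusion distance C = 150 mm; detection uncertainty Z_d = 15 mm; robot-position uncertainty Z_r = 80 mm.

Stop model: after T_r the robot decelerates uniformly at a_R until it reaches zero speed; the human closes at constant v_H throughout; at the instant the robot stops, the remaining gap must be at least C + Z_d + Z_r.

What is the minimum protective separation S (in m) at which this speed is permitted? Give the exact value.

S_min = 1257/1000 m = 1.2570 m

braking lasts T_s = (13/10)/(3/2) = 0.8667 s
reaction-phase robot travel = 1.3000·0.0600 = 0.0780 m
robot covers 1.3000·0.8667 − ½·1.5000·0.8667² = 0.5633 m while stopping
human over T_r+T_s: 0.4000·(0.0600+0.8667) = 0.3707 m
margins: 0.1500+0.0150+0.0800 = 0.2450 m
S_min ≈ 0.0780+0.5633+0.3707+0.2450  ⇒  S_min = 1257/1000 m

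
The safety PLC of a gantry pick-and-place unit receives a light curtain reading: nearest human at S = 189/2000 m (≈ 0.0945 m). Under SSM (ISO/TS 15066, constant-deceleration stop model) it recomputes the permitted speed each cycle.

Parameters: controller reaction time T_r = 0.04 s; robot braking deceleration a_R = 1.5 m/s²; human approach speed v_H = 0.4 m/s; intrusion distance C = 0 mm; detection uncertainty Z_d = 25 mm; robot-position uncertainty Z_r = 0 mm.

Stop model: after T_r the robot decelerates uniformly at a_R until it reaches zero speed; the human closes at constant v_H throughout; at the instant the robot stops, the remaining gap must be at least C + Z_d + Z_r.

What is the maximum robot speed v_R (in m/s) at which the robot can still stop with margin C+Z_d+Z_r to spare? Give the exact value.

at the boundary: (1/3)·v² + (23/75)·v + (-107/2000) = 0
  disc = (23/75)² − 4·(1/3)·(-107/2000) = 3721/22500 ; √disc = 61/150
  v_R = (−(23/75) + 61/150) / (2·(1/3)) = 3/20 m/s
check:
stop time T_s = (3/20)/(3/2) = 0.1000 s
robot in T_r: 0.1500·0.0400 = 0.0060 m
braking distance = 0.1500²/(2·1.5000) = 0.0075 m
person approaches 0.4000·(0.0400+0.1000) = 0.0560 m
residual clearance needed = 0.0000+0.0250+0.0000 = 0.0250 m
sum ≈ 0.0060+0.0075+0.0560+0.0250 ≈ 0.0945 m = S ✓

v_R_max = 3/20 m/s = 0.1500 m/s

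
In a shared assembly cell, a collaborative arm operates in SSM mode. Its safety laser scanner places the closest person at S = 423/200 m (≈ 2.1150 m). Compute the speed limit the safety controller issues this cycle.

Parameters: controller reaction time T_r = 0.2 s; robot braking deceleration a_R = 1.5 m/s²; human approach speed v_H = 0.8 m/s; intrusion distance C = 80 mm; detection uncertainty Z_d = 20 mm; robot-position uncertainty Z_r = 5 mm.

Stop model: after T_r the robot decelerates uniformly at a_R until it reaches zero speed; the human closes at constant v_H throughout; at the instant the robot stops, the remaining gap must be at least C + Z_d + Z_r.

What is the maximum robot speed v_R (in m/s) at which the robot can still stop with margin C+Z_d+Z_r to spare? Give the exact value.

collect terms ⇒ (1/3)·v_R² + (11/15)·v_R + (-37/20) = 0
  disc = (11/15)² − 4·(1/3)·(-37/20) = 676/225 ; √disc = 26/15
  v_R = (−(11/15) + 26/15) / (2·(1/3)) = 3/2 m/s
check:
T_s = v_R/a_R = (3/2)/(3/2) = 1.0000 s
robot in T_r: 1.5000·0.2000 = 0.3000 m
robot under decel: 1.5000²/(2·1.5000) = 0.7500 m
human over T_r+T_s: 0.8000·(0.2000+1.0000) = 0.9600 m
residual clearance needed = 0.0800+0.0200+0.0050 = 0.1050 m
sum ≈ 0.3000+0.7500+0.9600+0.1050 ≈ 2.1150 m = S ✓

v_R_max = 3/2 m/s = 1.5000 m/s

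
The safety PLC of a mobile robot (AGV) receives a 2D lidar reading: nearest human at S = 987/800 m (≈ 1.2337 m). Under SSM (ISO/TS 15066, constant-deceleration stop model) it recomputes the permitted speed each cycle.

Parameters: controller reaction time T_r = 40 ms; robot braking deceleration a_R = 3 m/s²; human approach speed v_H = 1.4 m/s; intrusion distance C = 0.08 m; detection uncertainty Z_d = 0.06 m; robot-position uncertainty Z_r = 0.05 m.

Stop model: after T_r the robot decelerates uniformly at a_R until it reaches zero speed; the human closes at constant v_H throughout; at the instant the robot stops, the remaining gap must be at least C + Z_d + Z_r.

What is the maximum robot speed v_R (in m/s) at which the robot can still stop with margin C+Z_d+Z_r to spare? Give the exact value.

v_R_max = 27/20 m/s = 1.3500 m/s

at the boundary: (1/6)·v² + (38/75)·v + (-3951/4000) = 0
  disc = (38/75)² − 4·(1/6)·(-3951/4000) = 82369/90000 ; √disc = 287/300
  v_R = (−(38/75) + 287/300) / (2·(1/6)) = 27/20 m/s
check:
braking lasts T_s = (27/20)/3 = 0.4500 s
robot covers v_R·T_r = 1.3500·0.0400 = 0.0540 m before braking
robot covers 1.3500·0.4500 − ½·3.0000·0.4500² = 0.3038 m while stopping
human closes 1.4000·0.4900 = 0.6860 m
margins: 0.0800+0.0600+0.0500 = 0.1900 m
sum ≈ 0.0540+0.3038+0.6860+0.1900 ≈ 1.2337 m = S ✓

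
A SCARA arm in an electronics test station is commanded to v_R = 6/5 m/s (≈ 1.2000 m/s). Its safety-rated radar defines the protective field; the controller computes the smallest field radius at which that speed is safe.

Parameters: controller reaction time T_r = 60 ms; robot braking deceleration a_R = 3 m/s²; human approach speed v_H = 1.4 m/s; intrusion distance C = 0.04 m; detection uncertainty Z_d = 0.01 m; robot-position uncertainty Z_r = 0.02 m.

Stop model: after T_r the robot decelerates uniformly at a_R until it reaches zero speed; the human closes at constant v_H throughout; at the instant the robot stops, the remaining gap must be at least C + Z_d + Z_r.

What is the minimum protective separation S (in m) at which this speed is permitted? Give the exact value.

stop time T_s = (6/5)/3 = 0.4000 s
robot covers v_R·T_r = 1.2000·0.0600 = 0.0720 m before braking
robot covers 1.2000·0.4000 − ½·3.0000·0.4000² = 0.2400 m while stopping
human closes 1.4000·0.4600 = 0.6440 m
residual clearance needed = 0.0400+0.0100+0.0200 = 0.0700 m
S_min ≈ 0.0720+0.2400+0.6440+0.0700  ⇒  S_min = 513/500 m

S_min = 513/500 m = 1.0260 m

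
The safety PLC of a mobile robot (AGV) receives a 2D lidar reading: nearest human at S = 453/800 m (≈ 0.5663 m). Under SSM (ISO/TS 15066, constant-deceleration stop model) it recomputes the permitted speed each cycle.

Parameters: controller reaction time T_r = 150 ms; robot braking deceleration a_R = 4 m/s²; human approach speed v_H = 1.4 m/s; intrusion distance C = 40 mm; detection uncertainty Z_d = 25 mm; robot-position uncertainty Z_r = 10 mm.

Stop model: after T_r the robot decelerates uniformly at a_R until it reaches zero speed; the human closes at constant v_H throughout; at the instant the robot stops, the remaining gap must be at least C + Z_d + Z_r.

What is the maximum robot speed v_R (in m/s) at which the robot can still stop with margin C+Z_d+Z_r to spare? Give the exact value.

quadratic (1/8)·v² + (1/2)·v + (-9/32) = 0
  disc = (1/2)² − 4·(1/8)·(-9/32) = 25/64 ; √disc = 5/8
  v_R = (−(1/2) + 5/8) / (2·(1/8)) = 1/2 m/s
check:
stop time T_s = (1/2)/4 = 0.1250 s
robot covers v_R·T_r = 0.5000·0.1500 = 0.0750 m before braking
braking distance = 0.5000²/(2·4.0000) = 0.0312 m
human over T_r+T_s: 1.4000·(0.1500+0.1250) = 0.3850 m
C+Z_d+Z_r = 0.0400+0.0250+0.0100 = 0.0750 m
sum ≈ 0.0750+0.0312+0.3850+0.0750 ≈ 0.5663 m = S ✓

v_R_max = 1/2 m/s = 0.5000 m/s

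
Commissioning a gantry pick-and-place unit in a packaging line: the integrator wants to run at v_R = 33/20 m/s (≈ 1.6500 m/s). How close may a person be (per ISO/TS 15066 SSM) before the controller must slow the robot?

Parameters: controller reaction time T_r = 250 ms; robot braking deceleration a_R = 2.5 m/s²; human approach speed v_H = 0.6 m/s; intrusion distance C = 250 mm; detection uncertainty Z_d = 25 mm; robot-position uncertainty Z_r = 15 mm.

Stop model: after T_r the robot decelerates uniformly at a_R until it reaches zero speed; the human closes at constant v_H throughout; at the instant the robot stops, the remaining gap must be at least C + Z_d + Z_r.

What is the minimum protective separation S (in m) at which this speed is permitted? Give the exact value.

T_s = v_R/a_R = (33/20)/(5/2) = 0.6600 s
robot in T_r: 1.6500·0.2500 = 0.4125 m
braking distance = 1.6500²/(2·2.5000) = 0.5445 m
person approaches 0.6000·(0.2500+0.6600) = 0.5460 m
margins: 0.2500+0.0250+0.0150 = 0.2900 m
S_min ≈ 0.4125+0.5445+0.5460+0.2900  ⇒  S_min = 1793/1000 m

S_min = 1793/1000 m = 1.7930 m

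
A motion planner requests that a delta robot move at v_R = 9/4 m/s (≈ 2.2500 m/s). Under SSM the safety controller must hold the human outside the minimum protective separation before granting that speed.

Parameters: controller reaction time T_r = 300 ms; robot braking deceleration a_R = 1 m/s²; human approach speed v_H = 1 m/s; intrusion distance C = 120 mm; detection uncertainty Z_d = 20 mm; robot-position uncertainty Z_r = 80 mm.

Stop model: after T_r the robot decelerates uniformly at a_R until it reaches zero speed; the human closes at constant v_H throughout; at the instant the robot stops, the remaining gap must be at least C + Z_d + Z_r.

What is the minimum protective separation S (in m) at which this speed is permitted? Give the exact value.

braking lasts T_s = (9/4)/1 = 2.2500 s
robot covers v_R·T_r = 2.2500·0.3000 = 0.6750 m before braking
robot covers 2.2500·2.2500 − ½·1.0000·2.2500² = 2.5312 m while stopping
human closes 1.0000·2.5500 = 2.5500 m
margins: 0.1200+0.0200+0.0800 = 0.2200 m
S_min ≈ 0.6750+2.5312+2.5500+0.2200  ⇒  S_min = 4781/800 m

S_min = 4781/800 m = 5.9763 m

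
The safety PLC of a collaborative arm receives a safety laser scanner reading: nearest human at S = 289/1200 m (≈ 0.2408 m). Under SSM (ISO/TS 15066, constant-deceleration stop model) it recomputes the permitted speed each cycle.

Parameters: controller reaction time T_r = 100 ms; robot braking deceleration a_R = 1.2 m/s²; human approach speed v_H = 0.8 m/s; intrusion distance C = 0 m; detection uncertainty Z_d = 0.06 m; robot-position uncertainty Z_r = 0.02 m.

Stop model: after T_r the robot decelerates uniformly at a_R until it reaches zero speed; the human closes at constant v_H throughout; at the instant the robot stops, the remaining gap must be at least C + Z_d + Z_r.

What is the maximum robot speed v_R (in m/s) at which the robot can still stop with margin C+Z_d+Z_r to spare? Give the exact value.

v_R_max = 1/10 m/s = 0.1000 m/s

collect terms ⇒ (5/12)·v_R² + (23/30)·v_R + (-97/1200) = 0
  disc = (23/30)² − 4·(5/12)·(-97/1200) = 289/400 ; √disc = 17/20
  v_R = (−(23/30) + 17/20) / (2·(5/12)) = 1/10 m/s
check:
T_s = v_R/a_R = (1/10)/(6/5) = 0.0833 s
reaction-phase robot travel = 0.1000·0.1000 = 0.0100 m
robot under decel: 0.1000²/(2·1.2000) = 0.0042 m
human closes 0.8000·0.1833 = 0.1467 m
residual clearance needed = 0.0000+0.0600+0.0200 = 0.0800 m
sum ≈ 0.0100+0.0042+0.1467+0.0800 ≈ 0.2408 m = S ✓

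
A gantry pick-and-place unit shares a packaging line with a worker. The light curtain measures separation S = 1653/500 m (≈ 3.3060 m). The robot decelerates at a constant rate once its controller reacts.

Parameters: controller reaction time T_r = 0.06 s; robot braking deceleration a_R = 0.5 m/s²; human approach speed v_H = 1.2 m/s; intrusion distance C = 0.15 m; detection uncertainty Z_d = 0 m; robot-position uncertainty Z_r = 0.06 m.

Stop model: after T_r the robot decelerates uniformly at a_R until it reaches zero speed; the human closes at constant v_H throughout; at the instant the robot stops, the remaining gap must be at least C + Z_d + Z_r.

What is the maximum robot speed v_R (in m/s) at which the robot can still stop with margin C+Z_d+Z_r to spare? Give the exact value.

collect terms ⇒ (1)·v_R² + (123/50)·v_R + (-378/125) = 0
  disc = (123/50)² − 4·(1)·(-378/125) = 45369/2500 ; √disc = 213/50
  v_R = (−(123/50) + 213/50) / (2·(1)) = 9/10 m/s
check:
braking lasts T_s = (9/10)/(1/2) = 1.8000 s
robot in T_r: 0.9000·0.0600 = 0.0540 m
robot covers 0.9000·1.8000 − ½·0.5000·1.8000² = 0.8100 m while stopping
person approaches 1.2000·(0.0600+1.8000) = 2.2320 m
C+Z_d+Z_r = 0.1500+0.0000+0.0600 = 0.2100 m
sum ≈ 0.0540+0.8100+2.2320+0.2100 ≈ 3.3060 m = S ✓

v_R_max = 9/10 m/s = 0.9000 m/s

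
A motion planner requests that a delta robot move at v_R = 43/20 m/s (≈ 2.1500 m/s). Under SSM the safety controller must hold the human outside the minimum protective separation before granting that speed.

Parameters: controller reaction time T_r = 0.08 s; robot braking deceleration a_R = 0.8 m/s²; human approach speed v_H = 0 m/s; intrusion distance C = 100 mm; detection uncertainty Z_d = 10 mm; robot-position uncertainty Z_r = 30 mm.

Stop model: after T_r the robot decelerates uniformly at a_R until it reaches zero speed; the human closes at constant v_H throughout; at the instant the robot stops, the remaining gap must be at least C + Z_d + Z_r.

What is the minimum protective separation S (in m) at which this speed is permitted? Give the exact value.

braking lasts T_s = (43/20)/(4/5) = 2.6875 s
robot covers v_R·T_r = 2.1500·0.0800 = 0.1720 m before braking
braking distance = 2.1500²/(2·0.8000) = 2.8891 m
human over T_r+T_s: 0.0000·(0.0800+2.6875) = 0.0000 m
margins: 0.1000+0.0100+0.0300 = 0.1400 m
S_min ≈ 0.1720+2.8891+0.0000+0.1400  ⇒  S_min = 51217/16000 m

S_min = 51217/16000 m = 3.2011 m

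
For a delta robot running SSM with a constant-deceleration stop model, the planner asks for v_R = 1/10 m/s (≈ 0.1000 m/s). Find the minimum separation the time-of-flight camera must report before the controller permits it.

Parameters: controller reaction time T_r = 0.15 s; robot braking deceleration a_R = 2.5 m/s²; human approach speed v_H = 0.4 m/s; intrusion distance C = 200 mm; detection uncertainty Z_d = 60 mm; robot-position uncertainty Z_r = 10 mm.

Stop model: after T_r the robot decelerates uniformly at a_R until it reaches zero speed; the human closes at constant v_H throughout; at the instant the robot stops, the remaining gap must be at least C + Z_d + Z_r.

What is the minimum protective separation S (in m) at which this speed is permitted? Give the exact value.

braking lasts T_s = (1/10)/(5/2) = 0.0400 s
robot covers v_R·T_r = 0.1000·0.1500 = 0.0150 m before braking
robot under decel: 0.1000²/(2·2.5000) = 0.0020 m
human over T_r+T_s: 0.4000·(0.1500+0.0400) = 0.0760 m
residual clearance needed = 0.2000+0.0600+0.0100 = 0.2700 m
S_min ≈ 0.0150+0.0020+0.0760+0.2700  ⇒  S_min = 363/1000 m

S_min = 363/1000 m = 0.3630 m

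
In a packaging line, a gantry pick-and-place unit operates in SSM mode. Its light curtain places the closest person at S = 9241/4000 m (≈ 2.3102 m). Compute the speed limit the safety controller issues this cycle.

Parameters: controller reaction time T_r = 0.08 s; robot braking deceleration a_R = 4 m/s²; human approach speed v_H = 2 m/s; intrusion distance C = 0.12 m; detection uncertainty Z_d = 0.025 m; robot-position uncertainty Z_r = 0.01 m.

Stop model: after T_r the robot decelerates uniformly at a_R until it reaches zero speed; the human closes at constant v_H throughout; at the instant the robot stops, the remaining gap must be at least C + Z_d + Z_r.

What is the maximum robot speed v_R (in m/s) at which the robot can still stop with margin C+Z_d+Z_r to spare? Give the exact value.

v_R_max = 23/10 m/s = 2.3000 m/s

quadratic (1/8)·v² + (29/50)·v + (-7981/4000) = 0
  disc = (29/50)² − 4·(1/8)·(-7981/4000) = 53361/40000 ; √disc = 231/200
  v_R = (−(29/50) + 231/200) / (2·(1/8)) = 23/10 m/s
check:
T_s = v_R/a_R = (23/10)/4 = 0.5750 s
reaction-phase robot travel = 2.3000·0.0800 = 0.1840 m
robot under decel: 2.3000²/(2·4.0000) = 0.6613 m
human closes 2.0000·0.6550 = 1.3100 m
margins: 0.1200+0.0250+0.0100 = 0.1550 m
sum ≈ 0.1840+0.6613+1.3100+0.1550 ≈ 2.3102 m = S ✓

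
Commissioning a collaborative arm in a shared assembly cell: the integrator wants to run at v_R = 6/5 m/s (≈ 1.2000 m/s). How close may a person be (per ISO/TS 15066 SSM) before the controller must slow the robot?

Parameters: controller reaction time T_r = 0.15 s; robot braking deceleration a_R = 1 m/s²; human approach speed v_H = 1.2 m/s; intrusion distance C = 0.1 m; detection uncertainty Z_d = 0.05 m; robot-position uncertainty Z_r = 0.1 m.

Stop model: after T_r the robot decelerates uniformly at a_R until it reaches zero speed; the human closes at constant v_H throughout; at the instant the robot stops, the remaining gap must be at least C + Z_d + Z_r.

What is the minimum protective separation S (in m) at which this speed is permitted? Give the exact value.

stop time T_s = (6/5)/1 = 1.2000 s
robot covers v_R·T_r = 1.2000·0.1500 = 0.1800 m before braking
robot under decel: 1.2000²/(2·1.0000) = 0.7200 m
human closes 1.2000·1.3500 = 1.6200 m
margins: 0.1000+0.0500+0.1000 = 0.2500 m
S_min ≈ 0.1800+0.7200+1.6200+0.2500  ⇒  S_min = 277/100 m

S_min = 277/100 m = 2.7700 m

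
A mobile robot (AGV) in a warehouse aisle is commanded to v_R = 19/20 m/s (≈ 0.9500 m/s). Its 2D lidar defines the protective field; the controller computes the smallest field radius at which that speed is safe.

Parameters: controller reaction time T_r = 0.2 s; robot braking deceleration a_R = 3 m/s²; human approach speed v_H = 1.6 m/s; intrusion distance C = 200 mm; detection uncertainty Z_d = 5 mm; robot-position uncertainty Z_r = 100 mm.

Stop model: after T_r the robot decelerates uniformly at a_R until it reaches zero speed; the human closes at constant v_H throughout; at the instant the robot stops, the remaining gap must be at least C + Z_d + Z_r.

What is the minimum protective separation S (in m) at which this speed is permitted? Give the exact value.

S_min = 3533/2400 m = 1.4721 m

stop time T_s = (19/20)/3 = 0.3167 s
reaction-phase robot travel = 0.9500·0.2000 = 0.1900 m
robot under decel: 0.9500²/(2·3.0000) = 0.1504 m
person approaches 1.6000·(0.2000+0.3167) = 0.8267 m
margins: 0.2000+0.0050+0.1000 = 0.3050 m
S_min ≈ 0.1900+0.1504+0.8267+0.3050  ⇒  S_min = 3533/2400 m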